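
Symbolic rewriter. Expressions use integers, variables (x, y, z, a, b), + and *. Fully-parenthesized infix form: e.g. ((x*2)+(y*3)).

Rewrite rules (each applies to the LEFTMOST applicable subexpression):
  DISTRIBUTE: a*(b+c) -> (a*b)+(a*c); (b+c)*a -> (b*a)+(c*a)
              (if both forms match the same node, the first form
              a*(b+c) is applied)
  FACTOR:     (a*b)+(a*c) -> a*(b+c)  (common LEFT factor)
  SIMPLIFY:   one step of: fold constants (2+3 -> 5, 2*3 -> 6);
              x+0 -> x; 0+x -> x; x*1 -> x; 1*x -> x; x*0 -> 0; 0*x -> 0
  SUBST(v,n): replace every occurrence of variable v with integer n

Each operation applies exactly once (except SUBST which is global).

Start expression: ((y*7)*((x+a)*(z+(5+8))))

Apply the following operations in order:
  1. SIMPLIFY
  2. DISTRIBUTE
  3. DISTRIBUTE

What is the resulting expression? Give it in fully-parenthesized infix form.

Answer: (((y*7)*((x+a)*z))+((y*7)*((x+a)*13)))

Derivation:
Start: ((y*7)*((x+a)*(z+(5+8))))
Apply SIMPLIFY at RRR (target: (5+8)): ((y*7)*((x+a)*(z+(5+8)))) -> ((y*7)*((x+a)*(z+13)))
Apply DISTRIBUTE at R (target: ((x+a)*(z+13))): ((y*7)*((x+a)*(z+13))) -> ((y*7)*(((x+a)*z)+((x+a)*13)))
Apply DISTRIBUTE at root (target: ((y*7)*(((x+a)*z)+((x+a)*13)))): ((y*7)*(((x+a)*z)+((x+a)*13))) -> (((y*7)*((x+a)*z))+((y*7)*((x+a)*13)))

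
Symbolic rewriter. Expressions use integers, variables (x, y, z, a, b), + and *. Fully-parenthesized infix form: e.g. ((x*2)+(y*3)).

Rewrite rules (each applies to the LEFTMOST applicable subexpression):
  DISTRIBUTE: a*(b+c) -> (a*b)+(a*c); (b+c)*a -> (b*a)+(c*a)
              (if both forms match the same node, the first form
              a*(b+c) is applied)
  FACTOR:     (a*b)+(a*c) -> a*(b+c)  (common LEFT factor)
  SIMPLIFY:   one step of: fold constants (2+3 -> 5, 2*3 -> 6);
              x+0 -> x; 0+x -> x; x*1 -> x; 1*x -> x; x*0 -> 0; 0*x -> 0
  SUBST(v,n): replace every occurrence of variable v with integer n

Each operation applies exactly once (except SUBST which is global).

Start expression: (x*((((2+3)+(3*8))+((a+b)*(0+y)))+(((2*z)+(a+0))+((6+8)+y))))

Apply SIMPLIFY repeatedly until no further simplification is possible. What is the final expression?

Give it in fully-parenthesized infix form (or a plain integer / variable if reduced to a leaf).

Start: (x*((((2+3)+(3*8))+((a+b)*(0+y)))+(((2*z)+(a+0))+((6+8)+y))))
Step 1: at RLLL: (2+3) -> 5; overall: (x*((((2+3)+(3*8))+((a+b)*(0+y)))+(((2*z)+(a+0))+((6+8)+y)))) -> (x*(((5+(3*8))+((a+b)*(0+y)))+(((2*z)+(a+0))+((6+8)+y))))
Step 2: at RLLR: (3*8) -> 24; overall: (x*(((5+(3*8))+((a+b)*(0+y)))+(((2*z)+(a+0))+((6+8)+y)))) -> (x*(((5+24)+((a+b)*(0+y)))+(((2*z)+(a+0))+((6+8)+y))))
Step 3: at RLL: (5+24) -> 29; overall: (x*(((5+24)+((a+b)*(0+y)))+(((2*z)+(a+0))+((6+8)+y)))) -> (x*((29+((a+b)*(0+y)))+(((2*z)+(a+0))+((6+8)+y))))
Step 4: at RLRR: (0+y) -> y; overall: (x*((29+((a+b)*(0+y)))+(((2*z)+(a+0))+((6+8)+y)))) -> (x*((29+((a+b)*y))+(((2*z)+(a+0))+((6+8)+y))))
Step 5: at RRLR: (a+0) -> a; overall: (x*((29+((a+b)*y))+(((2*z)+(a+0))+((6+8)+y)))) -> (x*((29+((a+b)*y))+(((2*z)+a)+((6+8)+y))))
Step 6: at RRRL: (6+8) -> 14; overall: (x*((29+((a+b)*y))+(((2*z)+a)+((6+8)+y)))) -> (x*((29+((a+b)*y))+(((2*z)+a)+(14+y))))
Fixed point: (x*((29+((a+b)*y))+(((2*z)+a)+(14+y))))

Answer: (x*((29+((a+b)*y))+(((2*z)+a)+(14+y))))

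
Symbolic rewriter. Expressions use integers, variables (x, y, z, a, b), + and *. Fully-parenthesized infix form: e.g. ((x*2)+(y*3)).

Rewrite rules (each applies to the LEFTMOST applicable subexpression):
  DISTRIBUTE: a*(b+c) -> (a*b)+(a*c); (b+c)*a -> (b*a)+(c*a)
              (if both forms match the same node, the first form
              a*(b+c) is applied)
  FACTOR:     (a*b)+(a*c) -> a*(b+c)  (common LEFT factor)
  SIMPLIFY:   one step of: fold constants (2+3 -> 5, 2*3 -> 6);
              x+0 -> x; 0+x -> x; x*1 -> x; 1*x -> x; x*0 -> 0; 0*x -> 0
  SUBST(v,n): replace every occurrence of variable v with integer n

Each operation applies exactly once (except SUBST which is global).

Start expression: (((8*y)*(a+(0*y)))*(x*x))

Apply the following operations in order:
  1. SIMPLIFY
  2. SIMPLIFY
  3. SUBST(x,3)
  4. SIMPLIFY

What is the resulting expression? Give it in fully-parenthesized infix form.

Answer: (((8*y)*a)*9)

Derivation:
Start: (((8*y)*(a+(0*y)))*(x*x))
Apply SIMPLIFY at LRR (target: (0*y)): (((8*y)*(a+(0*y)))*(x*x)) -> (((8*y)*(a+0))*(x*x))
Apply SIMPLIFY at LR (target: (a+0)): (((8*y)*(a+0))*(x*x)) -> (((8*y)*a)*(x*x))
Apply SUBST(x,3): (((8*y)*a)*(x*x)) -> (((8*y)*a)*(3*3))
Apply SIMPLIFY at R (target: (3*3)): (((8*y)*a)*(3*3)) -> (((8*y)*a)*9)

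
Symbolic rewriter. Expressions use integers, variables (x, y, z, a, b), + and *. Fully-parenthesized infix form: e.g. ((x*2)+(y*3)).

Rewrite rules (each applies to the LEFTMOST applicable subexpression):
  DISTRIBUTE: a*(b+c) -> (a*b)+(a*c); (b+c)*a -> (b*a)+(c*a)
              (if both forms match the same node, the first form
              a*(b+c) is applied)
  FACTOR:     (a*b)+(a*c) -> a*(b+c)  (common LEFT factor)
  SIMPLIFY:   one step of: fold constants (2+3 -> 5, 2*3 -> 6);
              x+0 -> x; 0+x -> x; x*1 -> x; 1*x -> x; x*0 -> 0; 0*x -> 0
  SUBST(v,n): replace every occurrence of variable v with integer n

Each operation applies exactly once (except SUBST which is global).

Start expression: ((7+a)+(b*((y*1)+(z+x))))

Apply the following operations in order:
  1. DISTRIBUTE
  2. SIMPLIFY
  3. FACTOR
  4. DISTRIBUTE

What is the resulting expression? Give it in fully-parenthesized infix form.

Start: ((7+a)+(b*((y*1)+(z+x))))
Apply DISTRIBUTE at R (target: (b*((y*1)+(z+x)))): ((7+a)+(b*((y*1)+(z+x)))) -> ((7+a)+((b*(y*1))+(b*(z+x))))
Apply SIMPLIFY at RLR (target: (y*1)): ((7+a)+((b*(y*1))+(b*(z+x)))) -> ((7+a)+((b*y)+(b*(z+x))))
Apply FACTOR at R (target: ((b*y)+(b*(z+x)))): ((7+a)+((b*y)+(b*(z+x)))) -> ((7+a)+(b*(y+(z+x))))
Apply DISTRIBUTE at R (target: (b*(y+(z+x)))): ((7+a)+(b*(y+(z+x)))) -> ((7+a)+((b*y)+(b*(z+x))))

Answer: ((7+a)+((b*y)+(b*(z+x))))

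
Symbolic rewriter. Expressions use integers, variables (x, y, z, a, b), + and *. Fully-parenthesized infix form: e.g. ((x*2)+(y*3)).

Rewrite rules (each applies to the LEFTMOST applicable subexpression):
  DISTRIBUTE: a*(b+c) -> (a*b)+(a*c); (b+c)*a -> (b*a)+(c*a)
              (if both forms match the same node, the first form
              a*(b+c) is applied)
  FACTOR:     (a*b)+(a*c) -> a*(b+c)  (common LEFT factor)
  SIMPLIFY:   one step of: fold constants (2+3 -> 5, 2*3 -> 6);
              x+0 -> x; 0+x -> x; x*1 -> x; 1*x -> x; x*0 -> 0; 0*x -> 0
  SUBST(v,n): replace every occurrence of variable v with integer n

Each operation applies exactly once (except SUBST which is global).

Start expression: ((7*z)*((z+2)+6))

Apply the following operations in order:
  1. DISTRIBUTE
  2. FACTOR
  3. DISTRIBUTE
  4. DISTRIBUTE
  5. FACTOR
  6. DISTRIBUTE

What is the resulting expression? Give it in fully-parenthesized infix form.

Answer: ((((7*z)*z)+((7*z)*2))+((7*z)*6))

Derivation:
Start: ((7*z)*((z+2)+6))
Apply DISTRIBUTE at root (target: ((7*z)*((z+2)+6))): ((7*z)*((z+2)+6)) -> (((7*z)*(z+2))+((7*z)*6))
Apply FACTOR at root (target: (((7*z)*(z+2))+((7*z)*6))): (((7*z)*(z+2))+((7*z)*6)) -> ((7*z)*((z+2)+6))
Apply DISTRIBUTE at root (target: ((7*z)*((z+2)+6))): ((7*z)*((z+2)+6)) -> (((7*z)*(z+2))+((7*z)*6))
Apply DISTRIBUTE at L (target: ((7*z)*(z+2))): (((7*z)*(z+2))+((7*z)*6)) -> ((((7*z)*z)+((7*z)*2))+((7*z)*6))
Apply FACTOR at L (target: (((7*z)*z)+((7*z)*2))): ((((7*z)*z)+((7*z)*2))+((7*z)*6)) -> (((7*z)*(z+2))+((7*z)*6))
Apply DISTRIBUTE at L (target: ((7*z)*(z+2))): (((7*z)*(z+2))+((7*z)*6)) -> ((((7*z)*z)+((7*z)*2))+((7*z)*6))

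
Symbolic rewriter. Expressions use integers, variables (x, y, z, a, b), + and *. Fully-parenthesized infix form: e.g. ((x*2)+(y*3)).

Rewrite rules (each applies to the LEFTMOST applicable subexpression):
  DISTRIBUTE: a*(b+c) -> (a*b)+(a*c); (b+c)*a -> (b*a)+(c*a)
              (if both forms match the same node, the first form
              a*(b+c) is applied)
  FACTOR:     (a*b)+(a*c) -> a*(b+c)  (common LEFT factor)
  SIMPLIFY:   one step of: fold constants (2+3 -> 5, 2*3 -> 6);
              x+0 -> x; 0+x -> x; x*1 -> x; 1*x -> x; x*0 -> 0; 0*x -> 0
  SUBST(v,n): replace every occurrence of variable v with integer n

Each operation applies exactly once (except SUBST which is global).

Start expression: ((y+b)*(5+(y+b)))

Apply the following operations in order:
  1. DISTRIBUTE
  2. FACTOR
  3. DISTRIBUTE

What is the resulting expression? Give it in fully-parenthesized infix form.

Start: ((y+b)*(5+(y+b)))
Apply DISTRIBUTE at root (target: ((y+b)*(5+(y+b)))): ((y+b)*(5+(y+b))) -> (((y+b)*5)+((y+b)*(y+b)))
Apply FACTOR at root (target: (((y+b)*5)+((y+b)*(y+b)))): (((y+b)*5)+((y+b)*(y+b))) -> ((y+b)*(5+(y+b)))
Apply DISTRIBUTE at root (target: ((y+b)*(5+(y+b)))): ((y+b)*(5+(y+b))) -> (((y+b)*5)+((y+b)*(y+b)))

Answer: (((y+b)*5)+((y+b)*(y+b)))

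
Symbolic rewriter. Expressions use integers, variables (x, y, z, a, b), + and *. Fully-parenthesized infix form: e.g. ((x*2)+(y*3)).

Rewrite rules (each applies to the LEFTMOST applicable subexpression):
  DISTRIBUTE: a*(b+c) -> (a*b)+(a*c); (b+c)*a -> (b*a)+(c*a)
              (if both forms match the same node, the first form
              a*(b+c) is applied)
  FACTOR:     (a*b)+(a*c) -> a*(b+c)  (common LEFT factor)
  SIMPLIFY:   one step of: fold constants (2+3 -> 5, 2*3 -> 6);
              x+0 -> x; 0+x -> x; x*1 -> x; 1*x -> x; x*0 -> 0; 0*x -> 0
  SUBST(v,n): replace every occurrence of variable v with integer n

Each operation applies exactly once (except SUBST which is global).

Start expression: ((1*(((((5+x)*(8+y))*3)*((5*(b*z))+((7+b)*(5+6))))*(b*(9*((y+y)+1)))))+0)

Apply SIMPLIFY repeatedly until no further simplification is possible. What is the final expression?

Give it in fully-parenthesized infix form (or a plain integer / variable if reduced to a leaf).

Start: ((1*(((((5+x)*(8+y))*3)*((5*(b*z))+((7+b)*(5+6))))*(b*(9*((y+y)+1)))))+0)
Step 1: at root: ((1*(((((5+x)*(8+y))*3)*((5*(b*z))+((7+b)*(5+6))))*(b*(9*((y+y)+1)))))+0) -> (1*(((((5+x)*(8+y))*3)*((5*(b*z))+((7+b)*(5+6))))*(b*(9*((y+y)+1))))); overall: ((1*(((((5+x)*(8+y))*3)*((5*(b*z))+((7+b)*(5+6))))*(b*(9*((y+y)+1)))))+0) -> (1*(((((5+x)*(8+y))*3)*((5*(b*z))+((7+b)*(5+6))))*(b*(9*((y+y)+1)))))
Step 2: at root: (1*(((((5+x)*(8+y))*3)*((5*(b*z))+((7+b)*(5+6))))*(b*(9*((y+y)+1))))) -> (((((5+x)*(8+y))*3)*((5*(b*z))+((7+b)*(5+6))))*(b*(9*((y+y)+1)))); overall: (1*(((((5+x)*(8+y))*3)*((5*(b*z))+((7+b)*(5+6))))*(b*(9*((y+y)+1))))) -> (((((5+x)*(8+y))*3)*((5*(b*z))+((7+b)*(5+6))))*(b*(9*((y+y)+1))))
Step 3: at LRRR: (5+6) -> 11; overall: (((((5+x)*(8+y))*3)*((5*(b*z))+((7+b)*(5+6))))*(b*(9*((y+y)+1)))) -> (((((5+x)*(8+y))*3)*((5*(b*z))+((7+b)*11)))*(b*(9*((y+y)+1))))
Fixed point: (((((5+x)*(8+y))*3)*((5*(b*z))+((7+b)*11)))*(b*(9*((y+y)+1))))

Answer: (((((5+x)*(8+y))*3)*((5*(b*z))+((7+b)*11)))*(b*(9*((y+y)+1))))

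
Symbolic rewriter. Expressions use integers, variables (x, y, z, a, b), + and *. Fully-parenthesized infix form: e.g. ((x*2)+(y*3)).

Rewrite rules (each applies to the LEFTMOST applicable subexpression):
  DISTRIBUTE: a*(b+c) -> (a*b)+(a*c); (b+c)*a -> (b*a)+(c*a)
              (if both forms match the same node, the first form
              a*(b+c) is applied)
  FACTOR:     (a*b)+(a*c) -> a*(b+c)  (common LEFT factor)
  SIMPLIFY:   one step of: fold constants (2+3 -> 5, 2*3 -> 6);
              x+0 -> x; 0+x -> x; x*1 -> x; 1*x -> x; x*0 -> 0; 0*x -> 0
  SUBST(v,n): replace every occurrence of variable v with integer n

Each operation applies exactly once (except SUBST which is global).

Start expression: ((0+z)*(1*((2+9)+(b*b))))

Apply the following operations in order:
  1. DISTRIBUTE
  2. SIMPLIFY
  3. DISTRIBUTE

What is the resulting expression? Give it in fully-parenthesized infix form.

Start: ((0+z)*(1*((2+9)+(b*b))))
Apply DISTRIBUTE at root (target: ((0+z)*(1*((2+9)+(b*b))))): ((0+z)*(1*((2+9)+(b*b)))) -> ((0*(1*((2+9)+(b*b))))+(z*(1*((2+9)+(b*b)))))
Apply SIMPLIFY at L (target: (0*(1*((2+9)+(b*b))))): ((0*(1*((2+9)+(b*b))))+(z*(1*((2+9)+(b*b))))) -> (0+(z*(1*((2+9)+(b*b)))))
Apply DISTRIBUTE at RR (target: (1*((2+9)+(b*b)))): (0+(z*(1*((2+9)+(b*b))))) -> (0+(z*((1*(2+9))+(1*(b*b)))))

Answer: (0+(z*((1*(2+9))+(1*(b*b)))))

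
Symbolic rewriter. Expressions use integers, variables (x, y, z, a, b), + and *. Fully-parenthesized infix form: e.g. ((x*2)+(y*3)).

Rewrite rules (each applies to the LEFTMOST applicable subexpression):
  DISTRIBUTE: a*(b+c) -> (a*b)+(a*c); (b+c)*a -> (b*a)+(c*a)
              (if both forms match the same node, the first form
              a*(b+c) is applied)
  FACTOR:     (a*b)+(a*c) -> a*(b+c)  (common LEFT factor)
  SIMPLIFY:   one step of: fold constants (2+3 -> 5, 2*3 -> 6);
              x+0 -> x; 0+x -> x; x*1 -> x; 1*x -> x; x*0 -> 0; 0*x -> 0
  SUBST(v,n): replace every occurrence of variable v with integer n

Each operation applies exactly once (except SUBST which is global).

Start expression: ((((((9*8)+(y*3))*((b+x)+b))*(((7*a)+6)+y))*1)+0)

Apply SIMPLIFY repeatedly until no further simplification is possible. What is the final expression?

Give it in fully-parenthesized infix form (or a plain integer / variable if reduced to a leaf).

Start: ((((((9*8)+(y*3))*((b+x)+b))*(((7*a)+6)+y))*1)+0)
Step 1: at root: ((((((9*8)+(y*3))*((b+x)+b))*(((7*a)+6)+y))*1)+0) -> (((((9*8)+(y*3))*((b+x)+b))*(((7*a)+6)+y))*1); overall: ((((((9*8)+(y*3))*((b+x)+b))*(((7*a)+6)+y))*1)+0) -> (((((9*8)+(y*3))*((b+x)+b))*(((7*a)+6)+y))*1)
Step 2: at root: (((((9*8)+(y*3))*((b+x)+b))*(((7*a)+6)+y))*1) -> ((((9*8)+(y*3))*((b+x)+b))*(((7*a)+6)+y)); overall: (((((9*8)+(y*3))*((b+x)+b))*(((7*a)+6)+y))*1) -> ((((9*8)+(y*3))*((b+x)+b))*(((7*a)+6)+y))
Step 3: at LLL: (9*8) -> 72; overall: ((((9*8)+(y*3))*((b+x)+b))*(((7*a)+6)+y)) -> (((72+(y*3))*((b+x)+b))*(((7*a)+6)+y))
Fixed point: (((72+(y*3))*((b+x)+b))*(((7*a)+6)+y))

Answer: (((72+(y*3))*((b+x)+b))*(((7*a)+6)+y))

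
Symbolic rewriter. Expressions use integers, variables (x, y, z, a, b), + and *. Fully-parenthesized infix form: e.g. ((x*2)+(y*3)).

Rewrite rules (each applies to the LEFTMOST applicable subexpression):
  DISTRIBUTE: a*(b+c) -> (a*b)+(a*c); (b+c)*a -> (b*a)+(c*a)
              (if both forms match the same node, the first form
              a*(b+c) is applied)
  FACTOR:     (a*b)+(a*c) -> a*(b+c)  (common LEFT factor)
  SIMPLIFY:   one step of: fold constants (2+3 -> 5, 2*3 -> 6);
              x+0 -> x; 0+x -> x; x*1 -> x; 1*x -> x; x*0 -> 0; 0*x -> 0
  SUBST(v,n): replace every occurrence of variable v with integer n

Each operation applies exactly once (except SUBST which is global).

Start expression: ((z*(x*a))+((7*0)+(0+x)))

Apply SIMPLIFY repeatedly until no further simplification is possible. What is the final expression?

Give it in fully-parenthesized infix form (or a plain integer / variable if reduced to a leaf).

Start: ((z*(x*a))+((7*0)+(0+x)))
Step 1: at RL: (7*0) -> 0; overall: ((z*(x*a))+((7*0)+(0+x))) -> ((z*(x*a))+(0+(0+x)))
Step 2: at R: (0+(0+x)) -> (0+x); overall: ((z*(x*a))+(0+(0+x))) -> ((z*(x*a))+(0+x))
Step 3: at R: (0+x) -> x; overall: ((z*(x*a))+(0+x)) -> ((z*(x*a))+x)
Fixed point: ((z*(x*a))+x)

Answer: ((z*(x*a))+x)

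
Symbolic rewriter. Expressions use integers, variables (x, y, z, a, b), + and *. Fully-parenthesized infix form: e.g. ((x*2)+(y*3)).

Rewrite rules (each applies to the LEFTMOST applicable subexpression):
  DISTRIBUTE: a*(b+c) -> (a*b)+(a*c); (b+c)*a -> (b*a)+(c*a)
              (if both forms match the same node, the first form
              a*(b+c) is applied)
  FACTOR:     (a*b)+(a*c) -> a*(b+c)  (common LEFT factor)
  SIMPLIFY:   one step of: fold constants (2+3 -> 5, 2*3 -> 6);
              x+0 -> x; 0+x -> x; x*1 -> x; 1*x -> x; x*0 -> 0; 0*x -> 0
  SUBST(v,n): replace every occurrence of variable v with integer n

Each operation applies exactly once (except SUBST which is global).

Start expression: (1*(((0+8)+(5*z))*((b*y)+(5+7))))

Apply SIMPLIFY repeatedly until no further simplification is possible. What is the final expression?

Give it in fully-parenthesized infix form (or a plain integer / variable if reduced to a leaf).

Start: (1*(((0+8)+(5*z))*((b*y)+(5+7))))
Step 1: at root: (1*(((0+8)+(5*z))*((b*y)+(5+7)))) -> (((0+8)+(5*z))*((b*y)+(5+7))); overall: (1*(((0+8)+(5*z))*((b*y)+(5+7)))) -> (((0+8)+(5*z))*((b*y)+(5+7)))
Step 2: at LL: (0+8) -> 8; overall: (((0+8)+(5*z))*((b*y)+(5+7))) -> ((8+(5*z))*((b*y)+(5+7)))
Step 3: at RR: (5+7) -> 12; overall: ((8+(5*z))*((b*y)+(5+7))) -> ((8+(5*z))*((b*y)+12))
Fixed point: ((8+(5*z))*((b*y)+12))

Answer: ((8+(5*z))*((b*y)+12))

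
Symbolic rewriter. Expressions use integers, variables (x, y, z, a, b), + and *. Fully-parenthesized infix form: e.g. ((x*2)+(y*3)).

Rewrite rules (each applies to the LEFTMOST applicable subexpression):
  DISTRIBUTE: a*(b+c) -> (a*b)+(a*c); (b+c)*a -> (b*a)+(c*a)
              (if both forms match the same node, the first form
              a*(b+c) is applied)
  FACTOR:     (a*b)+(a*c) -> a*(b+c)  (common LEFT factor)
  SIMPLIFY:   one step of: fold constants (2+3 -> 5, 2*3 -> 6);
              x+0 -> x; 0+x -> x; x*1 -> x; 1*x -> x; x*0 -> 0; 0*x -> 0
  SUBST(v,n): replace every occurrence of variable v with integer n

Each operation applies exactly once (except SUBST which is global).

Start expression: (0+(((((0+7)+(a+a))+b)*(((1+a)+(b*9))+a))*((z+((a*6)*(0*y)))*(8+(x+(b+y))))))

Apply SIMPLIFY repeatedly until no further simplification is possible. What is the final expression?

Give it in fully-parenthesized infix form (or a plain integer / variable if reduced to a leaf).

Start: (0+(((((0+7)+(a+a))+b)*(((1+a)+(b*9))+a))*((z+((a*6)*(0*y)))*(8+(x+(b+y))))))
Step 1: at root: (0+(((((0+7)+(a+a))+b)*(((1+a)+(b*9))+a))*((z+((a*6)*(0*y)))*(8+(x+(b+y)))))) -> (((((0+7)+(a+a))+b)*(((1+a)+(b*9))+a))*((z+((a*6)*(0*y)))*(8+(x+(b+y))))); overall: (0+(((((0+7)+(a+a))+b)*(((1+a)+(b*9))+a))*((z+((a*6)*(0*y)))*(8+(x+(b+y)))))) -> (((((0+7)+(a+a))+b)*(((1+a)+(b*9))+a))*((z+((a*6)*(0*y)))*(8+(x+(b+y)))))
Step 2: at LLLL: (0+7) -> 7; overall: (((((0+7)+(a+a))+b)*(((1+a)+(b*9))+a))*((z+((a*6)*(0*y)))*(8+(x+(b+y))))) -> ((((7+(a+a))+b)*(((1+a)+(b*9))+a))*((z+((a*6)*(0*y)))*(8+(x+(b+y)))))
Step 3: at RLRR: (0*y) -> 0; overall: ((((7+(a+a))+b)*(((1+a)+(b*9))+a))*((z+((a*6)*(0*y)))*(8+(x+(b+y))))) -> ((((7+(a+a))+b)*(((1+a)+(b*9))+a))*((z+((a*6)*0))*(8+(x+(b+y)))))
Step 4: at RLR: ((a*6)*0) -> 0; overall: ((((7+(a+a))+b)*(((1+a)+(b*9))+a))*((z+((a*6)*0))*(8+(x+(b+y))))) -> ((((7+(a+a))+b)*(((1+a)+(b*9))+a))*((z+0)*(8+(x+(b+y)))))
Step 5: at RL: (z+0) -> z; overall: ((((7+(a+a))+b)*(((1+a)+(b*9))+a))*((z+0)*(8+(x+(b+y))))) -> ((((7+(a+a))+b)*(((1+a)+(b*9))+a))*(z*(8+(x+(b+y)))))
Fixed point: ((((7+(a+a))+b)*(((1+a)+(b*9))+a))*(z*(8+(x+(b+y)))))

Answer: ((((7+(a+a))+b)*(((1+a)+(b*9))+a))*(z*(8+(x+(b+y)))))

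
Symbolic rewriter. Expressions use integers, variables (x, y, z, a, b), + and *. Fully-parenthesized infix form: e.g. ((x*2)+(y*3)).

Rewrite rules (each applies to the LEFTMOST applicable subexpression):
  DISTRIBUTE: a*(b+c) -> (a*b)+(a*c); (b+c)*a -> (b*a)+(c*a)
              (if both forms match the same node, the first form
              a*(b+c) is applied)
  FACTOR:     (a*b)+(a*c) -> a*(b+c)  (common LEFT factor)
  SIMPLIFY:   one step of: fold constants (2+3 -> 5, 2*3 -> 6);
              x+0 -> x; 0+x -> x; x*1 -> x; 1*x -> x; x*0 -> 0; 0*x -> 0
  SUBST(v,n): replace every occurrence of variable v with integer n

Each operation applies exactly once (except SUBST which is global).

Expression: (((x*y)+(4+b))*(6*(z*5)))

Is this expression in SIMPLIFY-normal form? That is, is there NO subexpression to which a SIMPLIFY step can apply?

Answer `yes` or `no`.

Expression: (((x*y)+(4+b))*(6*(z*5)))
Scanning for simplifiable subexpressions (pre-order)...
  at root: (((x*y)+(4+b))*(6*(z*5))) (not simplifiable)
  at L: ((x*y)+(4+b)) (not simplifiable)
  at LL: (x*y) (not simplifiable)
  at LR: (4+b) (not simplifiable)
  at R: (6*(z*5)) (not simplifiable)
  at RR: (z*5) (not simplifiable)
Result: no simplifiable subexpression found -> normal form.

Answer: yes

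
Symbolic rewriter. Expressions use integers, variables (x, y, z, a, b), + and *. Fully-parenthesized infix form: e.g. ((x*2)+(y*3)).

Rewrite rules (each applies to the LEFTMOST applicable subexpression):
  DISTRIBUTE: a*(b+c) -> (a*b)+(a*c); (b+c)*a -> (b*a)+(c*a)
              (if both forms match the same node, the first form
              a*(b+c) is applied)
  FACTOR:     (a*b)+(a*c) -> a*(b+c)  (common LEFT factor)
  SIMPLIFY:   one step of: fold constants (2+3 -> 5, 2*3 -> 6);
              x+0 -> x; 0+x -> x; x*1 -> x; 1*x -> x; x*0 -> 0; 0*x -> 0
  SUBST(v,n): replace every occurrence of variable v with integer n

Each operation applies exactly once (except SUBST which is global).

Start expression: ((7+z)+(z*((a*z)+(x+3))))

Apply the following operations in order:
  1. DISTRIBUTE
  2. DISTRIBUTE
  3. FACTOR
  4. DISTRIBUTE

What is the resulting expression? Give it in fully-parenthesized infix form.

Answer: ((7+z)+((z*(a*z))+((z*x)+(z*3))))

Derivation:
Start: ((7+z)+(z*((a*z)+(x+3))))
Apply DISTRIBUTE at R (target: (z*((a*z)+(x+3)))): ((7+z)+(z*((a*z)+(x+3)))) -> ((7+z)+((z*(a*z))+(z*(x+3))))
Apply DISTRIBUTE at RR (target: (z*(x+3))): ((7+z)+((z*(a*z))+(z*(x+3)))) -> ((7+z)+((z*(a*z))+((z*x)+(z*3))))
Apply FACTOR at RR (target: ((z*x)+(z*3))): ((7+z)+((z*(a*z))+((z*x)+(z*3)))) -> ((7+z)+((z*(a*z))+(z*(x+3))))
Apply DISTRIBUTE at RR (target: (z*(x+3))): ((7+z)+((z*(a*z))+(z*(x+3)))) -> ((7+z)+((z*(a*z))+((z*x)+(z*3))))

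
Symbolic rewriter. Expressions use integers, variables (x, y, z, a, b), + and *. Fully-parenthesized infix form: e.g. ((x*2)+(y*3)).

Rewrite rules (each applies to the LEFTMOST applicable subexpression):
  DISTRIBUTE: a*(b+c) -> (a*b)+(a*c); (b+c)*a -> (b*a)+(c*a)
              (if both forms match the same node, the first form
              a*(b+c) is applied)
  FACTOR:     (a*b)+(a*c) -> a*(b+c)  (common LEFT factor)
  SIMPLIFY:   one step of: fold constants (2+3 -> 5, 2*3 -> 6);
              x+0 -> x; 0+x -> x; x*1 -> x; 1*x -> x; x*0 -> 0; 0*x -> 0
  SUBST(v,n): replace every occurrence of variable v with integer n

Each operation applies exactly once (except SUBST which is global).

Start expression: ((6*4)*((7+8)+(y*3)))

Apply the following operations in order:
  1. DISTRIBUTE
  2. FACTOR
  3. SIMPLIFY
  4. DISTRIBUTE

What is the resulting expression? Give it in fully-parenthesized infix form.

Start: ((6*4)*((7+8)+(y*3)))
Apply DISTRIBUTE at root (target: ((6*4)*((7+8)+(y*3)))): ((6*4)*((7+8)+(y*3))) -> (((6*4)*(7+8))+((6*4)*(y*3)))
Apply FACTOR at root (target: (((6*4)*(7+8))+((6*4)*(y*3)))): (((6*4)*(7+8))+((6*4)*(y*3))) -> ((6*4)*((7+8)+(y*3)))
Apply SIMPLIFY at L (target: (6*4)): ((6*4)*((7+8)+(y*3))) -> (24*((7+8)+(y*3)))
Apply DISTRIBUTE at root (target: (24*((7+8)+(y*3)))): (24*((7+8)+(y*3))) -> ((24*(7+8))+(24*(y*3)))

Answer: ((24*(7+8))+(24*(y*3)))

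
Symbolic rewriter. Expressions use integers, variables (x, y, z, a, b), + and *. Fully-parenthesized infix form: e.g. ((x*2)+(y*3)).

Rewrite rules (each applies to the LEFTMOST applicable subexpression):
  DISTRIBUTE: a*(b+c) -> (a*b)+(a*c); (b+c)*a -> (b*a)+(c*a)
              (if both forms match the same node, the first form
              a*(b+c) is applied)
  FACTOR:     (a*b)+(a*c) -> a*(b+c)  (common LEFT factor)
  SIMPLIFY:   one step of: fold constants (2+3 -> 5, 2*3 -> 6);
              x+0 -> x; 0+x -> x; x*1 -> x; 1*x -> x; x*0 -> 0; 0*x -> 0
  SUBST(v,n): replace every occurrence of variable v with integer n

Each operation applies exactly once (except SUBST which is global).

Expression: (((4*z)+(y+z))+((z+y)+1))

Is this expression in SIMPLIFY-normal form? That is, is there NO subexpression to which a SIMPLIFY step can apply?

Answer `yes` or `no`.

Answer: yes

Derivation:
Expression: (((4*z)+(y+z))+((z+y)+1))
Scanning for simplifiable subexpressions (pre-order)...
  at root: (((4*z)+(y+z))+((z+y)+1)) (not simplifiable)
  at L: ((4*z)+(y+z)) (not simplifiable)
  at LL: (4*z) (not simplifiable)
  at LR: (y+z) (not simplifiable)
  at R: ((z+y)+1) (not simplifiable)
  at RL: (z+y) (not simplifiable)
Result: no simplifiable subexpression found -> normal form.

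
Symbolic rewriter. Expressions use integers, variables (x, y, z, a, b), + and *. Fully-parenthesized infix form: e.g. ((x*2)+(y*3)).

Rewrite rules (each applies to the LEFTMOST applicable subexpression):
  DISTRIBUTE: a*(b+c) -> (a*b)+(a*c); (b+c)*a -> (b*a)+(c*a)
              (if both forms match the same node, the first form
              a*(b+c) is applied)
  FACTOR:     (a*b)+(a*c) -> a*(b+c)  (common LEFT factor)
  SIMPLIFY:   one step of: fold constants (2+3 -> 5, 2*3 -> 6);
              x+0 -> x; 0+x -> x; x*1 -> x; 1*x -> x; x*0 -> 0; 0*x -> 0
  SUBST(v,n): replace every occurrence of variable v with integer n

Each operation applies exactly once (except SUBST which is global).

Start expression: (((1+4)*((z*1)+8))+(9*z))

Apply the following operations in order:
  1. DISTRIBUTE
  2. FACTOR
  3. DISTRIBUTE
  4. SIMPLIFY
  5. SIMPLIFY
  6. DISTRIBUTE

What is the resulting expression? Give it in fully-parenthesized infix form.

Start: (((1+4)*((z*1)+8))+(9*z))
Apply DISTRIBUTE at L (target: ((1+4)*((z*1)+8))): (((1+4)*((z*1)+8))+(9*z)) -> ((((1+4)*(z*1))+((1+4)*8))+(9*z))
Apply FACTOR at L (target: (((1+4)*(z*1))+((1+4)*8))): ((((1+4)*(z*1))+((1+4)*8))+(9*z)) -> (((1+4)*((z*1)+8))+(9*z))
Apply DISTRIBUTE at L (target: ((1+4)*((z*1)+8))): (((1+4)*((z*1)+8))+(9*z)) -> ((((1+4)*(z*1))+((1+4)*8))+(9*z))
Apply SIMPLIFY at LLL (target: (1+4)): ((((1+4)*(z*1))+((1+4)*8))+(9*z)) -> (((5*(z*1))+((1+4)*8))+(9*z))
Apply SIMPLIFY at LLR (target: (z*1)): (((5*(z*1))+((1+4)*8))+(9*z)) -> (((5*z)+((1+4)*8))+(9*z))
Apply DISTRIBUTE at LR (target: ((1+4)*8)): (((5*z)+((1+4)*8))+(9*z)) -> (((5*z)+((1*8)+(4*8)))+(9*z))

Answer: (((5*z)+((1*8)+(4*8)))+(9*z))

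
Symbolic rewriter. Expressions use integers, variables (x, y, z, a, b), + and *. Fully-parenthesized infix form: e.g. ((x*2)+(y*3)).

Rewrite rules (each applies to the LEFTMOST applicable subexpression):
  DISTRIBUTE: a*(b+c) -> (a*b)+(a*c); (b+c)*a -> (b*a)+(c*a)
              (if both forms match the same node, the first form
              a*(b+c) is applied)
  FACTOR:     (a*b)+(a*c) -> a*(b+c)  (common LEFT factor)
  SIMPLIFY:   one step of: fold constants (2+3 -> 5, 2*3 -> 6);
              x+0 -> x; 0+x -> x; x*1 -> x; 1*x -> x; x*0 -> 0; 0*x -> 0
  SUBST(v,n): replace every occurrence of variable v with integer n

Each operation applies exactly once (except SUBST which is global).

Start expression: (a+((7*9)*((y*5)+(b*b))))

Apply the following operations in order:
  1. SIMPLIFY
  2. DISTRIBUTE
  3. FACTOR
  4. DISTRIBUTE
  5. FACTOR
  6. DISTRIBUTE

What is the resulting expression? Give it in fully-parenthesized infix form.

Start: (a+((7*9)*((y*5)+(b*b))))
Apply SIMPLIFY at RL (target: (7*9)): (a+((7*9)*((y*5)+(b*b)))) -> (a+(63*((y*5)+(b*b))))
Apply DISTRIBUTE at R (target: (63*((y*5)+(b*b)))): (a+(63*((y*5)+(b*b)))) -> (a+((63*(y*5))+(63*(b*b))))
Apply FACTOR at R (target: ((63*(y*5))+(63*(b*b)))): (a+((63*(y*5))+(63*(b*b)))) -> (a+(63*((y*5)+(b*b))))
Apply DISTRIBUTE at R (target: (63*((y*5)+(b*b)))): (a+(63*((y*5)+(b*b)))) -> (a+((63*(y*5))+(63*(b*b))))
Apply FACTOR at R (target: ((63*(y*5))+(63*(b*b)))): (a+((63*(y*5))+(63*(b*b)))) -> (a+(63*((y*5)+(b*b))))
Apply DISTRIBUTE at R (target: (63*((y*5)+(b*b)))): (a+(63*((y*5)+(b*b)))) -> (a+((63*(y*5))+(63*(b*b))))

Answer: (a+((63*(y*5))+(63*(b*b))))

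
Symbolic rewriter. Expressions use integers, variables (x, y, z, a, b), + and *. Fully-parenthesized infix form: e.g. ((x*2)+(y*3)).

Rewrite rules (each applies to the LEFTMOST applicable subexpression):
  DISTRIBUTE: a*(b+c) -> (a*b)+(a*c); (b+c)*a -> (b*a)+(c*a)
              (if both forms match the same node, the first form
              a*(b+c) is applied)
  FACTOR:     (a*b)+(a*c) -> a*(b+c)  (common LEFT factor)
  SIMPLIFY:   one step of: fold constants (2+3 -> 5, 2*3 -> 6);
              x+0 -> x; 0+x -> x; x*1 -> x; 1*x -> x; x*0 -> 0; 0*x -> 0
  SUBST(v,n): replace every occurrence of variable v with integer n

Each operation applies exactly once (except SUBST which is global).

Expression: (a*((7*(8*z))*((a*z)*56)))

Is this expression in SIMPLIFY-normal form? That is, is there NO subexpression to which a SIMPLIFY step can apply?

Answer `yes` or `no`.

Answer: yes

Derivation:
Expression: (a*((7*(8*z))*((a*z)*56)))
Scanning for simplifiable subexpressions (pre-order)...
  at root: (a*((7*(8*z))*((a*z)*56))) (not simplifiable)
  at R: ((7*(8*z))*((a*z)*56)) (not simplifiable)
  at RL: (7*(8*z)) (not simplifiable)
  at RLR: (8*z) (not simplifiable)
  at RR: ((a*z)*56) (not simplifiable)
  at RRL: (a*z) (not simplifiable)
Result: no simplifiable subexpression found -> normal form.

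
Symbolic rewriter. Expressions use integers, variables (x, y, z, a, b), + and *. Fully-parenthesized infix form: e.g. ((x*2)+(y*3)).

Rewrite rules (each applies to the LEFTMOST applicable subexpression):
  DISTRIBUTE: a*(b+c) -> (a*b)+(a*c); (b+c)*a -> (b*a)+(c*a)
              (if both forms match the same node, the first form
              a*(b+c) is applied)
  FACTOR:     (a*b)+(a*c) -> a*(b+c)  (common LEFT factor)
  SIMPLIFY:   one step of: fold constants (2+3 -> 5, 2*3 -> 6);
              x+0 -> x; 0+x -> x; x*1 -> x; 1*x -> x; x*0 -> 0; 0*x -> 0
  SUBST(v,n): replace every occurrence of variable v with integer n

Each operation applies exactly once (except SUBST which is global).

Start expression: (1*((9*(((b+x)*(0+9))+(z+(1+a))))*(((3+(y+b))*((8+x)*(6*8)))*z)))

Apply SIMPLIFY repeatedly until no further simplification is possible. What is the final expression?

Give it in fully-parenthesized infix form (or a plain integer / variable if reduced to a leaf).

Start: (1*((9*(((b+x)*(0+9))+(z+(1+a))))*(((3+(y+b))*((8+x)*(6*8)))*z)))
Step 1: at root: (1*((9*(((b+x)*(0+9))+(z+(1+a))))*(((3+(y+b))*((8+x)*(6*8)))*z))) -> ((9*(((b+x)*(0+9))+(z+(1+a))))*(((3+(y+b))*((8+x)*(6*8)))*z)); overall: (1*((9*(((b+x)*(0+9))+(z+(1+a))))*(((3+(y+b))*((8+x)*(6*8)))*z))) -> ((9*(((b+x)*(0+9))+(z+(1+a))))*(((3+(y+b))*((8+x)*(6*8)))*z))
Step 2: at LRLR: (0+9) -> 9; overall: ((9*(((b+x)*(0+9))+(z+(1+a))))*(((3+(y+b))*((8+x)*(6*8)))*z)) -> ((9*(((b+x)*9)+(z+(1+a))))*(((3+(y+b))*((8+x)*(6*8)))*z))
Step 3: at RLRR: (6*8) -> 48; overall: ((9*(((b+x)*9)+(z+(1+a))))*(((3+(y+b))*((8+x)*(6*8)))*z)) -> ((9*(((b+x)*9)+(z+(1+a))))*(((3+(y+b))*((8+x)*48))*z))
Fixed point: ((9*(((b+x)*9)+(z+(1+a))))*(((3+(y+b))*((8+x)*48))*z))

Answer: ((9*(((b+x)*9)+(z+(1+a))))*(((3+(y+b))*((8+x)*48))*z))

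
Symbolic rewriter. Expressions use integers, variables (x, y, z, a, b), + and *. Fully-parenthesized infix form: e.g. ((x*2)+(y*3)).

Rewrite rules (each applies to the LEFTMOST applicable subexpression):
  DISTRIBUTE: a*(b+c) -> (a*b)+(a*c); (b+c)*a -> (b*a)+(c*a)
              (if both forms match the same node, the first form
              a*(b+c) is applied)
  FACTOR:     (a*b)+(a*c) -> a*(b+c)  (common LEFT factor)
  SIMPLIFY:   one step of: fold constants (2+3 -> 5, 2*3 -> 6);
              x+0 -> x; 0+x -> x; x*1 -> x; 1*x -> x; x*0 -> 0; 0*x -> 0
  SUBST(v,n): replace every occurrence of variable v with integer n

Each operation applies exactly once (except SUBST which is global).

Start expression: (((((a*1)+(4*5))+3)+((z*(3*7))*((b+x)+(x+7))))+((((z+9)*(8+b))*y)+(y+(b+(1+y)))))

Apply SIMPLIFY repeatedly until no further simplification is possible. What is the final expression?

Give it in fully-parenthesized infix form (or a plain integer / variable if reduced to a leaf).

Start: (((((a*1)+(4*5))+3)+((z*(3*7))*((b+x)+(x+7))))+((((z+9)*(8+b))*y)+(y+(b+(1+y)))))
Step 1: at LLLL: (a*1) -> a; overall: (((((a*1)+(4*5))+3)+((z*(3*7))*((b+x)+(x+7))))+((((z+9)*(8+b))*y)+(y+(b+(1+y))))) -> ((((a+(4*5))+3)+((z*(3*7))*((b+x)+(x+7))))+((((z+9)*(8+b))*y)+(y+(b+(1+y)))))
Step 2: at LLLR: (4*5) -> 20; overall: ((((a+(4*5))+3)+((z*(3*7))*((b+x)+(x+7))))+((((z+9)*(8+b))*y)+(y+(b+(1+y))))) -> ((((a+20)+3)+((z*(3*7))*((b+x)+(x+7))))+((((z+9)*(8+b))*y)+(y+(b+(1+y)))))
Step 3: at LRLR: (3*7) -> 21; overall: ((((a+20)+3)+((z*(3*7))*((b+x)+(x+7))))+((((z+9)*(8+b))*y)+(y+(b+(1+y))))) -> ((((a+20)+3)+((z*21)*((b+x)+(x+7))))+((((z+9)*(8+b))*y)+(y+(b+(1+y)))))
Fixed point: ((((a+20)+3)+((z*21)*((b+x)+(x+7))))+((((z+9)*(8+b))*y)+(y+(b+(1+y)))))

Answer: ((((a+20)+3)+((z*21)*((b+x)+(x+7))))+((((z+9)*(8+b))*y)+(y+(b+(1+y)))))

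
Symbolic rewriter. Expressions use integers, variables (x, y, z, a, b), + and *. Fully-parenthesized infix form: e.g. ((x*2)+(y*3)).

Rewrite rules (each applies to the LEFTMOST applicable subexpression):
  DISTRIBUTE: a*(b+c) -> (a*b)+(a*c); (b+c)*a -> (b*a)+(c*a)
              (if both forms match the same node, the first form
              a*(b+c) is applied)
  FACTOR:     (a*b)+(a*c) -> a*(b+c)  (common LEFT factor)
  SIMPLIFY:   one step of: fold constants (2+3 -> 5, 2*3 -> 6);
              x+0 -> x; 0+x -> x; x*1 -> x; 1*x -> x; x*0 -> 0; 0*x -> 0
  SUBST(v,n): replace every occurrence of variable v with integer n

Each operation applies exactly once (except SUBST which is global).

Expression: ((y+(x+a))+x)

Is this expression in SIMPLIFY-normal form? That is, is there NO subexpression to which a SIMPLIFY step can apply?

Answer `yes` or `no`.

Expression: ((y+(x+a))+x)
Scanning for simplifiable subexpressions (pre-order)...
  at root: ((y+(x+a))+x) (not simplifiable)
  at L: (y+(x+a)) (not simplifiable)
  at LR: (x+a) (not simplifiable)
Result: no simplifiable subexpression found -> normal form.

Answer: yes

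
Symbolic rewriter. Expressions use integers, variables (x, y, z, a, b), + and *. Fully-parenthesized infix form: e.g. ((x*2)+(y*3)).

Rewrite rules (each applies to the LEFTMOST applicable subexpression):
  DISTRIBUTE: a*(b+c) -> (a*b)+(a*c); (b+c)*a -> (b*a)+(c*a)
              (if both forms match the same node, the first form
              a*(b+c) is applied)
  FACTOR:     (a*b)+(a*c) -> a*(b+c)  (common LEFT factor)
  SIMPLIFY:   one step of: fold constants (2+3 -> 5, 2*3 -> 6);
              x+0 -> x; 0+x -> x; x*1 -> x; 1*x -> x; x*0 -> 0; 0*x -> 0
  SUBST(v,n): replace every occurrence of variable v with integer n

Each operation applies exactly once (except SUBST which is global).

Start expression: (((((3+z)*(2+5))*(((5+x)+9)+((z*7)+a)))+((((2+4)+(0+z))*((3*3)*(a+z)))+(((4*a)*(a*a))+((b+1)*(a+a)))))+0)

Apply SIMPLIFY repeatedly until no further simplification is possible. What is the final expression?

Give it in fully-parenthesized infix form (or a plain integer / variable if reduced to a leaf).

Start: (((((3+z)*(2+5))*(((5+x)+9)+((z*7)+a)))+((((2+4)+(0+z))*((3*3)*(a+z)))+(((4*a)*(a*a))+((b+1)*(a+a)))))+0)
Step 1: at root: (((((3+z)*(2+5))*(((5+x)+9)+((z*7)+a)))+((((2+4)+(0+z))*((3*3)*(a+z)))+(((4*a)*(a*a))+((b+1)*(a+a)))))+0) -> ((((3+z)*(2+5))*(((5+x)+9)+((z*7)+a)))+((((2+4)+(0+z))*((3*3)*(a+z)))+(((4*a)*(a*a))+((b+1)*(a+a))))); overall: (((((3+z)*(2+5))*(((5+x)+9)+((z*7)+a)))+((((2+4)+(0+z))*((3*3)*(a+z)))+(((4*a)*(a*a))+((b+1)*(a+a)))))+0) -> ((((3+z)*(2+5))*(((5+x)+9)+((z*7)+a)))+((((2+4)+(0+z))*((3*3)*(a+z)))+(((4*a)*(a*a))+((b+1)*(a+a)))))
Step 2: at LLR: (2+5) -> 7; overall: ((((3+z)*(2+5))*(((5+x)+9)+((z*7)+a)))+((((2+4)+(0+z))*((3*3)*(a+z)))+(((4*a)*(a*a))+((b+1)*(a+a))))) -> ((((3+z)*7)*(((5+x)+9)+((z*7)+a)))+((((2+4)+(0+z))*((3*3)*(a+z)))+(((4*a)*(a*a))+((b+1)*(a+a)))))
Step 3: at RLLL: (2+4) -> 6; overall: ((((3+z)*7)*(((5+x)+9)+((z*7)+a)))+((((2+4)+(0+z))*((3*3)*(a+z)))+(((4*a)*(a*a))+((b+1)*(a+a))))) -> ((((3+z)*7)*(((5+x)+9)+((z*7)+a)))+(((6+(0+z))*((3*3)*(a+z)))+(((4*a)*(a*a))+((b+1)*(a+a)))))
Step 4: at RLLR: (0+z) -> z; overall: ((((3+z)*7)*(((5+x)+9)+((z*7)+a)))+(((6+(0+z))*((3*3)*(a+z)))+(((4*a)*(a*a))+((b+1)*(a+a))))) -> ((((3+z)*7)*(((5+x)+9)+((z*7)+a)))+(((6+z)*((3*3)*(a+z)))+(((4*a)*(a*a))+((b+1)*(a+a)))))
Step 5: at RLRL: (3*3) -> 9; overall: ((((3+z)*7)*(((5+x)+9)+((z*7)+a)))+(((6+z)*((3*3)*(a+z)))+(((4*a)*(a*a))+((b+1)*(a+a))))) -> ((((3+z)*7)*(((5+x)+9)+((z*7)+a)))+(((6+z)*(9*(a+z)))+(((4*a)*(a*a))+((b+1)*(a+a)))))
Fixed point: ((((3+z)*7)*(((5+x)+9)+((z*7)+a)))+(((6+z)*(9*(a+z)))+(((4*a)*(a*a))+((b+1)*(a+a)))))

Answer: ((((3+z)*7)*(((5+x)+9)+((z*7)+a)))+(((6+z)*(9*(a+z)))+(((4*a)*(a*a))+((b+1)*(a+a)))))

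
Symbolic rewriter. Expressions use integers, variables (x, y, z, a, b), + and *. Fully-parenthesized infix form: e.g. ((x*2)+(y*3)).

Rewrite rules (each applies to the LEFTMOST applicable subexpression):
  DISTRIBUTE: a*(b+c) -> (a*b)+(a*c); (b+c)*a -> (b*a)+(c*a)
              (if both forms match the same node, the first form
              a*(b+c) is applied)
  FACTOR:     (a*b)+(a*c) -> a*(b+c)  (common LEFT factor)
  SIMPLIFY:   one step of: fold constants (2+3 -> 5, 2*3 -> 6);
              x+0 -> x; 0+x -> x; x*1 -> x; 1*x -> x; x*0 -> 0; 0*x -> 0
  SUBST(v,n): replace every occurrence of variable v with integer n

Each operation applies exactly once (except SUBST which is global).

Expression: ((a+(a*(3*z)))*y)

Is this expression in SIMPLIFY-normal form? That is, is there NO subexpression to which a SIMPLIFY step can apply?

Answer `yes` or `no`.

Answer: yes

Derivation:
Expression: ((a+(a*(3*z)))*y)
Scanning for simplifiable subexpressions (pre-order)...
  at root: ((a+(a*(3*z)))*y) (not simplifiable)
  at L: (a+(a*(3*z))) (not simplifiable)
  at LR: (a*(3*z)) (not simplifiable)
  at LRR: (3*z) (not simplifiable)
Result: no simplifiable subexpression found -> normal form.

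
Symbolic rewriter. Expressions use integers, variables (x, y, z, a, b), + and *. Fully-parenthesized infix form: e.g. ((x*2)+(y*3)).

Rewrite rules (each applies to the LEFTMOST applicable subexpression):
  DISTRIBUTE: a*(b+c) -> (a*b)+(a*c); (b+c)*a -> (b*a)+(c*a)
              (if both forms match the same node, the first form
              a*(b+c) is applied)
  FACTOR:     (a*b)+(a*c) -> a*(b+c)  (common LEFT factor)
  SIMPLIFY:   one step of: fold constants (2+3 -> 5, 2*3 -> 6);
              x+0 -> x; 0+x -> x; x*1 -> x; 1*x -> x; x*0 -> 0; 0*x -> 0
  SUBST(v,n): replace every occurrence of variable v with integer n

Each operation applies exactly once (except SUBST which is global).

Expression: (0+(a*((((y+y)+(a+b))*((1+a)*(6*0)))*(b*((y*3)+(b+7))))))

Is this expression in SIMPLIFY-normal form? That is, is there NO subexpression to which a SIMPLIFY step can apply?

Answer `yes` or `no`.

Answer: no

Derivation:
Expression: (0+(a*((((y+y)+(a+b))*((1+a)*(6*0)))*(b*((y*3)+(b+7))))))
Scanning for simplifiable subexpressions (pre-order)...
  at root: (0+(a*((((y+y)+(a+b))*((1+a)*(6*0)))*(b*((y*3)+(b+7)))))) (SIMPLIFIABLE)
  at R: (a*((((y+y)+(a+b))*((1+a)*(6*0)))*(b*((y*3)+(b+7))))) (not simplifiable)
  at RR: ((((y+y)+(a+b))*((1+a)*(6*0)))*(b*((y*3)+(b+7)))) (not simplifiable)
  at RRL: (((y+y)+(a+b))*((1+a)*(6*0))) (not simplifiable)
  at RRLL: ((y+y)+(a+b)) (not simplifiable)
  at RRLLL: (y+y) (not simplifiable)
  at RRLLR: (a+b) (not simplifiable)
  at RRLR: ((1+a)*(6*0)) (not simplifiable)
  at RRLRL: (1+a) (not simplifiable)
  at RRLRR: (6*0) (SIMPLIFIABLE)
  at RRR: (b*((y*3)+(b+7))) (not simplifiable)
  at RRRR: ((y*3)+(b+7)) (not simplifiable)
  at RRRRL: (y*3) (not simplifiable)
  at RRRRR: (b+7) (not simplifiable)
Found simplifiable subexpr at path root: (0+(a*((((y+y)+(a+b))*((1+a)*(6*0)))*(b*((y*3)+(b+7))))))
One SIMPLIFY step would give: (a*((((y+y)+(a+b))*((1+a)*(6*0)))*(b*((y*3)+(b+7)))))
-> NOT in normal form.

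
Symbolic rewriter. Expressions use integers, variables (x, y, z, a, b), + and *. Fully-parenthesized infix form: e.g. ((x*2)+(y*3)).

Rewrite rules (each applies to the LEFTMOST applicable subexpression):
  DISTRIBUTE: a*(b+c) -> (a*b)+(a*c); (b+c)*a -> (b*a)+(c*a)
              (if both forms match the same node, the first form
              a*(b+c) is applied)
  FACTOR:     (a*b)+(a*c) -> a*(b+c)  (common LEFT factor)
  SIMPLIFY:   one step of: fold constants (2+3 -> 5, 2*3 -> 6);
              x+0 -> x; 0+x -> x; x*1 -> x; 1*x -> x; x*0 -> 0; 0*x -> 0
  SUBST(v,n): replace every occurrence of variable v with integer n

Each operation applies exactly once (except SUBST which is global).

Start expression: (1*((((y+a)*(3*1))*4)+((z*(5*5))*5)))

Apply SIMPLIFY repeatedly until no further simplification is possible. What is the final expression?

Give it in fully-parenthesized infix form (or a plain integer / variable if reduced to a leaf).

Start: (1*((((y+a)*(3*1))*4)+((z*(5*5))*5)))
Step 1: at root: (1*((((y+a)*(3*1))*4)+((z*(5*5))*5))) -> ((((y+a)*(3*1))*4)+((z*(5*5))*5)); overall: (1*((((y+a)*(3*1))*4)+((z*(5*5))*5))) -> ((((y+a)*(3*1))*4)+((z*(5*5))*5))
Step 2: at LLR: (3*1) -> 3; overall: ((((y+a)*(3*1))*4)+((z*(5*5))*5)) -> ((((y+a)*3)*4)+((z*(5*5))*5))
Step 3: at RLR: (5*5) -> 25; overall: ((((y+a)*3)*4)+((z*(5*5))*5)) -> ((((y+a)*3)*4)+((z*25)*5))
Fixed point: ((((y+a)*3)*4)+((z*25)*5))

Answer: ((((y+a)*3)*4)+((z*25)*5))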